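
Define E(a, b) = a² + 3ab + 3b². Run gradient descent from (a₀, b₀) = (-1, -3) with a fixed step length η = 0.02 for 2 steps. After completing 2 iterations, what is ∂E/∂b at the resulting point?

∇E = (2a + 3b, 3a + 6b)
Step 1: at (-1, -3), ∇E = (-11, -21) → (-1, -3) − 0.02·(-11, -21) = (-0.78, -2.58)
Step 2: at (-0.78, -2.58), ∇E = (-9.3, -17.82) → (-0.78, -2.58) − 0.02·(-9.3, -17.82) = (-0.594, -2.2236)
∂E/∂b at (-0.594, -2.2236) = -15.1236

-15.1236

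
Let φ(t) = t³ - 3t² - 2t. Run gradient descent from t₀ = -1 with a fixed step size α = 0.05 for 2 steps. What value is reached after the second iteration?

-1.928375

φ′(t) = 3t² - 6t - 2
Step 1: φ′(-1) = 7; t₁ = -1 − 0.05·7 = -1.35
Step 2: φ′(-1.35) = 11.5675; t₂ = -1.35 − 0.05·11.5675 = -1.928375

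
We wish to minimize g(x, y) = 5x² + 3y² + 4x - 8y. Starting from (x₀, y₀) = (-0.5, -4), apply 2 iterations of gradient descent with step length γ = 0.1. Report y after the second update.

0.48

∇g = (10x + 4, 6y - 8)
(x₁, y₁) = (-0.5, -4) − 0.1·(-1, -32) = (-0.4, -0.8)
(x₂, y₂) = (-0.4, -0.8) − 0.1·(0, -12.8) = (-0.4, 0.48)
y = 0.48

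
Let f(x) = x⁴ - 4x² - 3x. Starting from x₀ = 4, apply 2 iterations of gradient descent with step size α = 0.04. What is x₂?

f′(x) = 4x³ - 8x - 3
Step 1: f′(4) = 221; x₁ = 4 − 0.04·221 = -4.84
Step 2: f′(-4.84) = -417.799616; x₂ = -4.84 − 0.04·(-417.799616) = 11.87198464

11.87198464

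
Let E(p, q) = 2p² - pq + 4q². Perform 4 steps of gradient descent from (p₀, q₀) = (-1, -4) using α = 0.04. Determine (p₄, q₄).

(-0.78866432, -0.94717952)

∇E = (4p - q, -p + 8q)
(p₁, q₁) = (-1, -4) − 0.04·(0, -31) = (-1, -2.76)
(p₂, q₂) = (-1, -2.76) − 0.04·(-1.24, -21.08) = (-0.9504, -1.9168)
(p₃, q₃) = (-0.9504, -1.9168) − 0.04·(-1.8848, -14.384) = (-0.875008, -1.34144)
(p₄, q₄) = (-0.875008, -1.34144) − 0.04·(-2.158592, -9.856512) = (-0.78866432, -0.94717952)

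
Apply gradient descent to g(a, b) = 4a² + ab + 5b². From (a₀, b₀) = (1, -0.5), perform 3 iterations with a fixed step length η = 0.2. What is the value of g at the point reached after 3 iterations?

0.142976

∇g = (8a + b, a + 10b)
(a₁, b₁) = (1, -0.5) − 0.2·(7.5, -4) = (-0.5, 0.3)
(a₂, b₂) = (-0.5, 0.3) − 0.2·(-3.7, 2.5) = (0.24, -0.2)
(a₃, b₃) = (0.24, -0.2) − 0.2·(1.72, -1.76) = (-0.104, 0.152)
g(-0.104, 0.152) = 0.142976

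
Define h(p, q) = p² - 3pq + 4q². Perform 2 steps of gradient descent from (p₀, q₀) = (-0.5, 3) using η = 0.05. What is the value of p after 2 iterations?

0.25875

∇h = (2p - 3q, -3p + 8q)
(p₁, q₁) = (-0.5, 3) − 0.05·(-10, 25.5) = (0, 1.725)
(p₂, q₂) = (0, 1.725) − 0.05·(-5.175, 13.8) = (0.25875, 1.035)
p = 0.25875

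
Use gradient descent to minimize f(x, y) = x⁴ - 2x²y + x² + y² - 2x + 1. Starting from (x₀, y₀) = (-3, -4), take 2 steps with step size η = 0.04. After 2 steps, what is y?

∇f = (4x³ - 4xy + 2x - 2, -2x² + 2y)
(x₁, y₁) = (-3, -4) − 0.04·(-164, -26) = (3.56, -2.96)
(x₂, y₂) = (3.56, -2.96) − 0.04·(227.742464, -31.2672) = (-5.54969856, -1.709312)
y = -1.709312

-1.709312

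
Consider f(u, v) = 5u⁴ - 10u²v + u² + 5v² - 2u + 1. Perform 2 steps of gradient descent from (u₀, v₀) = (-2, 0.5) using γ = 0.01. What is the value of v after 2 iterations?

∇f = (20u³ - 20uv + 2u - 2, -10u² + 10v)
Step 1: at (-2, 0.5), ∇f = (-146, -35) → (-2, 0.5) − 0.01·(-146, -35) = (-0.54, 0.85)
Step 2: at (-0.54, 0.85), ∇f = (2.95072, 5.584) → (-0.54, 0.85) − 0.01·(2.95072, 5.584) = (-0.5695072, 0.79416)
v = 0.79416

0.79416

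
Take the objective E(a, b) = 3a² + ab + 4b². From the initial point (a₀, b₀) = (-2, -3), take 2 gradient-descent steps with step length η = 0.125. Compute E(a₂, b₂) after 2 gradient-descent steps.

0.01171875

∇E = (6a + b, a + 8b)
Step 1: at (-2, -3), ∇E = (-15, -26) → (-2, -3) − 0.125·(-15, -26) = (-0.125, 0.25)
Step 2: at (-0.125, 0.25), ∇E = (-0.5, 1.875) → (-0.125, 0.25) − 0.125·(-0.5, 1.875) = (-0.0625, 0.015625)
E(-0.0625, 0.015625) = 0.01171875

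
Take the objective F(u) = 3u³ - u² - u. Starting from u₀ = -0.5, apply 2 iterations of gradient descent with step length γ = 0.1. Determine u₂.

-1.2430625

F′(u) = 9u² - 2u - 1
Step 1: F′(-0.5) = 2.25; u₁ = -0.5 − 0.1·2.25 = -0.725
Step 2: F′(-0.725) = 5.180625; u₂ = -0.725 − 0.1·5.180625 = -1.2430625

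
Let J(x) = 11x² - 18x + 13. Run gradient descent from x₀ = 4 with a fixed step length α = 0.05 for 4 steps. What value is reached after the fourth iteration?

J′(x) = 22x - 18
x₁ = 4 − 0.05·70 = 0.5
x₂ = 0.5 − 0.05·(-7) = 0.85
x₃ = 0.85 − 0.05·0.7 = 0.815
x₄ = 0.815 − 0.05·(-0.07) = 0.8185

0.8185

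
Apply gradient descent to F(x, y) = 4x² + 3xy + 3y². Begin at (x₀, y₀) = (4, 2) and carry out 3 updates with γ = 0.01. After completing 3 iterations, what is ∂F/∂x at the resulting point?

∇F = (8x + 3y, 3x + 6y)
(x₁, y₁) = (4, 2) − 0.01·(38, 24) = (3.62, 1.76)
(x₂, y₂) = (3.62, 1.76) − 0.01·(34.24, 21.42) = (3.2776, 1.5458)
(x₃, y₃) = (3.2776, 1.5458) − 0.01·(30.8582, 19.1076) = (2.969018, 1.354724)
∂F/∂x at (2.969018, 1.354724) = 27.816316

27.816316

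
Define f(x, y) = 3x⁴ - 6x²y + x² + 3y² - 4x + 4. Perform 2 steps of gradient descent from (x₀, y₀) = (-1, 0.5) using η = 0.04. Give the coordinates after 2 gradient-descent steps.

∇f = (12x³ - 12xy + 2x - 4, -6x² + 6y)
(x₁, y₁) = (-1, 0.5) − 0.04·(-12, -3) = (-0.52, 0.62)
(x₂, y₂) = (-0.52, 0.62) − 0.04·(-2.858496, 2.0976) = (-0.40566016, 0.536096)

(-0.40566016, 0.536096)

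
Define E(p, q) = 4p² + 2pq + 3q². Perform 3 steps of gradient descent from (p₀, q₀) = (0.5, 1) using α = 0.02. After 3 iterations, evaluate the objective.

∇E = (8p + 2q, 2p + 6q)
(p₁, q₁) = (0.5, 1) − 0.02·(6, 7) = (0.38, 0.86)
(p₂, q₂) = (0.38, 0.86) − 0.02·(4.76, 5.92) = (0.2848, 0.7416)
(p₃, q₃) = (0.2848, 0.7416) − 0.02·(3.7616, 5.0192) = (0.209568, 0.641216)
E(0.209568, 0.641216) = 1.67790557184

1.67790557184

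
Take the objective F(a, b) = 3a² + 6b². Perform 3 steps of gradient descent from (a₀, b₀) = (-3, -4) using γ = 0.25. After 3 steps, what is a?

∇F = (6a, 12b)
Step 1: at (-3, -4), ∇F = (-18, -48) → (-3, -4) − 0.25·(-18, -48) = (1.5, 8)
Step 2: at (1.5, 8), ∇F = (9, 96) → (1.5, 8) − 0.25·(9, 96) = (-0.75, -16)
Step 3: at (-0.75, -16), ∇F = (-4.5, -192) → (-0.75, -16) − 0.25·(-4.5, -192) = (0.375, 32)
a = 0.375

0.375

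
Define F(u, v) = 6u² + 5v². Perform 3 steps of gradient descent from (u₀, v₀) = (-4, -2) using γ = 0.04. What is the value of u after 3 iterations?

∇F = (12u, 10v)
Step 1: at (-4, -2), ∇F = (-48, -20) → (-4, -2) − 0.04·(-48, -20) = (-2.08, -1.2)
Step 2: at (-2.08, -1.2), ∇F = (-24.96, -12) → (-2.08, -1.2) − 0.04·(-24.96, -12) = (-1.0816, -0.72)
Step 3: at (-1.0816, -0.72), ∇F = (-12.9792, -7.2) → (-1.0816, -0.72) − 0.04·(-12.9792, -7.2) = (-0.562432, -0.432)
u = -0.562432

-0.562432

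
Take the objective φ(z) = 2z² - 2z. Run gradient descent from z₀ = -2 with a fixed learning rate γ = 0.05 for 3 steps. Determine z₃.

φ′(z) = 4z - 2
Step 1: φ′(-2) = -10; z₁ = -2 − 0.05·(-10) = -1.5
Step 2: φ′(-1.5) = -8; z₂ = -1.5 − 0.05·(-8) = -1.1
Step 3: φ′(-1.1) = -6.4; z₃ = -1.1 − 0.05·(-6.4) = -0.78

-0.78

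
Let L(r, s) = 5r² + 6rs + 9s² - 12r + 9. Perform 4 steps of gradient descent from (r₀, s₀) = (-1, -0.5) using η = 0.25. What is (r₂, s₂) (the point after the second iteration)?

(-9.75, -19.25)

∇L = (10r + 6s - 12, 6r + 18s)
Step 1: at (-1, -0.5), ∇L = (-25, -15) → (-1, -0.5) − 0.25·(-25, -15) = (5.25, 3.25)
Step 2: at (5.25, 3.25), ∇L = (60, 90) → (5.25, 3.25) − 0.25·(60, 90) = (-9.75, -19.25)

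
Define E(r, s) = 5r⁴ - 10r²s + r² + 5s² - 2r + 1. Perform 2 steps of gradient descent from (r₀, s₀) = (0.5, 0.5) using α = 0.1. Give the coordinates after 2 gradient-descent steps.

(0.07675, 0.7225)

∇E = (20r³ - 20rs + 2r - 2, -10r² + 10s)
(r₁, s₁) = (0.5, 0.5) − 0.1·(-3.5, 2.5) = (0.85, 0.25)
(r₂, s₂) = (0.85, 0.25) − 0.1·(7.7325, -4.725) = (0.07675, 0.7225)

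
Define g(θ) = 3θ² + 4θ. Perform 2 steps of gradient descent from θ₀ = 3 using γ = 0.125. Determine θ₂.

-0.4375

g′(θ) = 6θ + 4
θ₁ = 3 − 0.125·22 = 0.25
θ₂ = 0.25 − 0.125·5.5 = -0.4375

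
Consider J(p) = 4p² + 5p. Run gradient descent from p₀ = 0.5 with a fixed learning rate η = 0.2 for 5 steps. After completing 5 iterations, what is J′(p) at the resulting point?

J′(p) = 8p + 5
Step 1: J′(0.5) = 9; p₁ = 0.5 − 0.2·9 = -1.3
Step 2: J′(-1.3) = -5.4; p₂ = -1.3 − 0.2·(-5.4) = -0.22
Step 3: J′(-0.22) = 3.24; p₃ = -0.22 − 0.2·3.24 = -0.868
Step 4: J′(-0.868) = -1.944; p₄ = -0.868 − 0.2·(-1.944) = -0.4792
Step 5: J′(-0.4792) = 1.1664; p₅ = -0.4792 − 0.2·1.1664 = -0.71248
J′(p) at (-0.71248) = -0.69984

-0.69984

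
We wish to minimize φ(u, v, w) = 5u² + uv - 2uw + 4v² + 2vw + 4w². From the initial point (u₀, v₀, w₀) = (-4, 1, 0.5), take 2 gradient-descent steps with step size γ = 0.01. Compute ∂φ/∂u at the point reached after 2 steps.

∇φ = (10u + v - 2w, u + 8v + 2w, -2u + 2v + 8w)
Step 1: at (-4, 1, 0.5), ∇φ = (-40, 5, 14) → (-4, 1, 0.5) − 0.01·(-40, 5, 14) = (-3.6, 0.95, 0.36)
Step 2: at (-3.6, 0.95, 0.36), ∇φ = (-35.77, 4.72, 11.98) → (-3.6, 0.95, 0.36) − 0.01·(-35.77, 4.72, 11.98) = (-3.2423, 0.9028, 0.2402)
∂φ/∂u at (-3.2423, 0.9028, 0.2402) = -32.0006

-32.0006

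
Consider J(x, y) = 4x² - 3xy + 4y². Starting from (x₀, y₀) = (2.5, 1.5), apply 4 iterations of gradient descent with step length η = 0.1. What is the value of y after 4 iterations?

∇J = (8x - 3y, -3x + 8y)
(x₁, y₁) = (2.5, 1.5) − 0.1·(15.5, 4.5) = (0.95, 1.05)
(x₂, y₂) = (0.95, 1.05) − 0.1·(4.45, 5.55) = (0.505, 0.495)
(x₃, y₃) = (0.505, 0.495) − 0.1·(2.555, 2.445) = (0.2495, 0.2505)
(x₄, y₄) = (0.2495, 0.2505) − 0.1·(1.2445, 1.2555) = (0.12505, 0.12495)
y = 0.12495

0.12495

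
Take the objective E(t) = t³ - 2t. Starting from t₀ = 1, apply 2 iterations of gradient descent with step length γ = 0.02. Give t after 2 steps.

0.962376

E′(t) = 3t² - 2
t₁ = 1 − 0.02·1 = 0.98
t₂ = 0.98 − 0.02·0.8812 = 0.962376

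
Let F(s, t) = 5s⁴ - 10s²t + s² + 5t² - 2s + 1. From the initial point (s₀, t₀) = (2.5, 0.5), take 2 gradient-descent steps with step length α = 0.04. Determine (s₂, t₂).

(578.1012224, 34.94976)

∇F = (20s³ - 20st + 2s - 2, -10s² + 10t)
Step 1: at (2.5, 0.5), ∇F = (290.5, -57.5) → (2.5, 0.5) − 0.04·(290.5, -57.5) = (-9.12, 2.8)
Step 2: at (-9.12, 2.8), ∇F = (-14680.53056, -803.744) → (-9.12, 2.8) − 0.04·(-14680.53056, -803.744) = (578.1012224, 34.94976)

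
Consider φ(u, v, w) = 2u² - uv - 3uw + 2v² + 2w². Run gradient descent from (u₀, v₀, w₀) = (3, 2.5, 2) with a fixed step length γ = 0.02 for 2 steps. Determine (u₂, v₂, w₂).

∇φ = (4u - v - 3w, -u + 4v, -3u + 4w)
(u₁, v₁, w₁) = (3, 2.5, 2) − 0.02·(3.5, 7, -1) = (2.93, 2.36, 2.02)
(u₂, v₂, w₂) = (2.93, 2.36, 2.02) − 0.02·(3.3, 6.51, -0.71) = (2.864, 2.2298, 2.0342)

(2.864, 2.2298, 2.0342)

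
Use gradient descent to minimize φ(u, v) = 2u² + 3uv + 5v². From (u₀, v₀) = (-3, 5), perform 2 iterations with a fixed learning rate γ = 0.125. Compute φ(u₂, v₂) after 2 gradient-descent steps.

7.40966796875

∇φ = (4u + 3v, 3u + 10v)
Step 1: at (-3, 5), ∇φ = (3, 41) → (-3, 5) − 0.125·(3, 41) = (-3.375, -0.125)
Step 2: at (-3.375, -0.125), ∇φ = (-13.875, -11.375) → (-3.375, -0.125) − 0.125·(-13.875, -11.375) = (-1.640625, 1.296875)
φ(-1.640625, 1.296875) = 7.40966796875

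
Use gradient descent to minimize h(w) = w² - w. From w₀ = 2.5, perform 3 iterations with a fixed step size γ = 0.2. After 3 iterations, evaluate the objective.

-0.063376

h′(w) = 2w - 1
Step 1: h′(2.5) = 4; w₁ = 2.5 − 0.2·4 = 1.7
Step 2: h′(1.7) = 2.4; w₂ = 1.7 − 0.2·2.4 = 1.22
Step 3: h′(1.22) = 1.44; w₃ = 1.22 − 0.2·1.44 = 0.932
h(0.932) = -0.063376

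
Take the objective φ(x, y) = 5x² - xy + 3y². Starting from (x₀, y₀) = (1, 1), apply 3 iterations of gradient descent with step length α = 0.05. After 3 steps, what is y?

0.402375

∇φ = (10x - y, -x + 6y)
Step 1: at (1, 1), ∇φ = (9, 5) → (1, 1) − 0.05·(9, 5) = (0.55, 0.75)
Step 2: at (0.55, 0.75), ∇φ = (4.75, 3.95) → (0.55, 0.75) − 0.05·(4.75, 3.95) = (0.3125, 0.5525)
Step 3: at (0.3125, 0.5525), ∇φ = (2.5725, 3.0025) → (0.3125, 0.5525) − 0.05·(2.5725, 3.0025) = (0.183875, 0.402375)
y = 0.402375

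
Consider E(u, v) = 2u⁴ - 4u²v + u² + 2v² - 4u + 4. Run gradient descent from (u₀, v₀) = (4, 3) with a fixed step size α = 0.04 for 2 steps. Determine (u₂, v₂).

∇E = (8u³ - 8uv + 2u - 4, -4u² + 4v)
Step 1: at (4, 3), ∇E = (420, -52) → (4, 3) − 0.04·(420, -52) = (-12.8, 5.08)
Step 2: at (-12.8, 5.08), ∇E = (-16286.624, -635.04) → (-12.8, 5.08) − 0.04·(-16286.624, -635.04) = (638.66496, 30.4816)

(638.66496, 30.4816)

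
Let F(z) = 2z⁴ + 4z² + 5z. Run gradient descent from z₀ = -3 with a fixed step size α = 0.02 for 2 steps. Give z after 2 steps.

0.54192

F′(z) = 8z³ + 8z + 5
Step 1: F′(-3) = -235; z₁ = -3 − 0.02·(-235) = 1.7
Step 2: F′(1.7) = 57.904; z₂ = 1.7 − 0.02·57.904 = 0.54192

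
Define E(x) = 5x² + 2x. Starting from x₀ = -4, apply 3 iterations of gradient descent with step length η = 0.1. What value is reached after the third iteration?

-0.2

E′(x) = 10x + 2
x₁ = -4 − 0.1·(-38) = -0.2
x₂ = -0.2 − 0.1·0 = -0.2
x₃ = -0.2 − 0.1·0 = -0.2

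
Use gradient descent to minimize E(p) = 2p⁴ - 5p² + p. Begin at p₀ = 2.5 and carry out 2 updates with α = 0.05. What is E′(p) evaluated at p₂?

E′(p) = 8p³ - 10p + 1
Step 1: E′(2.5) = 101; p₁ = 2.5 − 0.05·101 = -2.55
Step 2: E′(-2.55) = -106.151; p₂ = -2.55 − 0.05·(-106.151) = 2.75755
E′(p) at (2.75755) = 141.173590607951

141.173590607951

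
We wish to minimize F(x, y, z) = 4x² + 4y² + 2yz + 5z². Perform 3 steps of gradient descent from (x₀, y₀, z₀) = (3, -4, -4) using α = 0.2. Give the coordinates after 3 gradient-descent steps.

∇F = (8x, 8y + 2z, 2y + 10z)
Step 1: at (3, -4, -4), ∇F = (24, -40, -48) → (3, -4, -4) − 0.2·(24, -40, -48) = (-1.8, 4, 5.6)
Step 2: at (-1.8, 4, 5.6), ∇F = (-14.4, 43.2, 64) → (-1.8, 4, 5.6) − 0.2·(-14.4, 43.2, 64) = (1.08, -4.64, -7.2)
Step 3: at (1.08, -4.64, -7.2), ∇F = (8.64, -51.52, -81.28) → (1.08, -4.64, -7.2) − 0.2·(8.64, -51.52, -81.28) = (-0.648, 5.664, 9.056)

(-0.648, 5.664, 9.056)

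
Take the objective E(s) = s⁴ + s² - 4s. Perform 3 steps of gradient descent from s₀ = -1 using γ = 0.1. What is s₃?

E′(s) = 4s³ + 2s - 4
Step 1: E′(-1) = -10; s₁ = -1 − 0.1·(-10) = 0
Step 2: E′(0) = -4; s₂ = 0 − 0.1·(-4) = 0.4
Step 3: E′(0.4) = -2.944; s₃ = 0.4 − 0.1·(-2.944) = 0.6944

0.6944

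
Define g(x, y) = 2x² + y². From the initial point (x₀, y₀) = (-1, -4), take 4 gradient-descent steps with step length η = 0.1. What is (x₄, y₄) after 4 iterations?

(-0.1296, -1.6384)

∇g = (4x, 2y)
(x₁, y₁) = (-1, -4) − 0.1·(-4, -8) = (-0.6, -3.2)
(x₂, y₂) = (-0.6, -3.2) − 0.1·(-2.4, -6.4) = (-0.36, -2.56)
(x₃, y₃) = (-0.36, -2.56) − 0.1·(-1.44, -5.12) = (-0.216, -2.048)
(x₄, y₄) = (-0.216, -2.048) − 0.1·(-0.864, -4.096) = (-0.1296, -1.6384)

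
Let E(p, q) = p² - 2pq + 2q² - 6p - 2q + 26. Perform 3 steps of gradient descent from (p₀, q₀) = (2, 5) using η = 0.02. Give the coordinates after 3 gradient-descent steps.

(2.659712, 4.252608)

∇E = (2p - 2q - 6, -2p + 4q - 2)
Step 1: at (2, 5), ∇E = (-12, 14) → (2, 5) − 0.02·(-12, 14) = (2.24, 4.72)
Step 2: at (2.24, 4.72), ∇E = (-10.96, 12.4) → (2.24, 4.72) − 0.02·(-10.96, 12.4) = (2.4592, 4.472)
Step 3: at (2.4592, 4.472), ∇E = (-10.0256, 10.9696) → (2.4592, 4.472) − 0.02·(-10.0256, 10.9696) = (2.659712, 4.252608)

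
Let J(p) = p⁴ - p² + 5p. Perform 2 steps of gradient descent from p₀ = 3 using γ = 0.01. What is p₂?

J′(p) = 4p³ - 2p + 5
Step 1: J′(3) = 107; p₁ = 3 − 0.01·107 = 1.93
Step 2: J′(1.93) = 29.896228; p₂ = 1.93 − 0.01·29.896228 = 1.63103772

1.63103772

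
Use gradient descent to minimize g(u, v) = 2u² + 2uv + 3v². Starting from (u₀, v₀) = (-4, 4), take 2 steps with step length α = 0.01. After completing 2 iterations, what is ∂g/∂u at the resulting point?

∇g = (4u + 2v, 2u + 6v)
(u₁, v₁) = (-4, 4) − 0.01·(-8, 16) = (-3.92, 3.84)
(u₂, v₂) = (-3.92, 3.84) − 0.01·(-8, 15.2) = (-3.84, 3.688)
∂g/∂u at (-3.84, 3.688) = -7.984

-7.984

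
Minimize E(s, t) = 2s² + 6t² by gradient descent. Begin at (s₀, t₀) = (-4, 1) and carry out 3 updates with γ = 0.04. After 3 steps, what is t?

∇E = (4s, 12t)
(s₁, t₁) = (-4, 1) − 0.04·(-16, 12) = (-3.36, 0.52)
(s₂, t₂) = (-3.36, 0.52) − 0.04·(-13.44, 6.24) = (-2.8224, 0.2704)
(s₃, t₃) = (-2.8224, 0.2704) − 0.04·(-11.2896, 3.2448) = (-2.370816, 0.140608)
t = 0.140608

0.140608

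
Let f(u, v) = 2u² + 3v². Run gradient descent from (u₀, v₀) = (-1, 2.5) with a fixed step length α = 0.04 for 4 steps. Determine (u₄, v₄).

(-0.49787136, 0.8340544)

∇f = (4u, 6v)
(u₁, v₁) = (-1, 2.5) − 0.04·(-4, 15) = (-0.84, 1.9)
(u₂, v₂) = (-0.84, 1.9) − 0.04·(-3.36, 11.4) = (-0.7056, 1.444)
(u₃, v₃) = (-0.7056, 1.444) − 0.04·(-2.8224, 8.664) = (-0.592704, 1.09744)
(u₄, v₄) = (-0.592704, 1.09744) − 0.04·(-2.370816, 6.58464) = (-0.49787136, 0.8340544)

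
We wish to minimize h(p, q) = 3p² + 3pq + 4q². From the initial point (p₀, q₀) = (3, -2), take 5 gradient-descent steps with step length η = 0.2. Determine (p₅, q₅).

(-0.08832, -0.12672)

∇h = (6p + 3q, 3p + 8q)
(p₁, q₁) = (3, -2) − 0.2·(12, -7) = (0.6, -0.6)
(p₂, q₂) = (0.6, -0.6) − 0.2·(1.8, -3) = (0.24, 0)
(p₃, q₃) = (0.24, 0) − 0.2·(1.44, 0.72) = (-0.048, -0.144)
(p₄, q₄) = (-0.048, -0.144) − 0.2·(-0.72, -1.296) = (0.096, 0.1152)
(p₅, q₅) = (0.096, 0.1152) − 0.2·(0.9216, 1.2096) = (-0.08832, -0.12672)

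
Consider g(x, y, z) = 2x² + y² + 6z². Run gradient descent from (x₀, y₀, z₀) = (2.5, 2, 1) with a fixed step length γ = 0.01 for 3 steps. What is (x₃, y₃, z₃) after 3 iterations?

(2.21184, 1.882384, 0.681472)

∇g = (4x, 2y, 12z)
(x₁, y₁, z₁) = (2.5, 2, 1) − 0.01·(10, 4, 12) = (2.4, 1.96, 0.88)
(x₂, y₂, z₂) = (2.4, 1.96, 0.88) − 0.01·(9.6, 3.92, 10.56) = (2.304, 1.9208, 0.7744)
(x₃, y₃, z₃) = (2.304, 1.9208, 0.7744) − 0.01·(9.216, 3.8416, 9.2928) = (2.21184, 1.882384, 0.681472)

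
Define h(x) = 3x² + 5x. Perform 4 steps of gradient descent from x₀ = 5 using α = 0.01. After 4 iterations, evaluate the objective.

60.14349580940208

h′(x) = 6x + 5
Step 1: h′(5) = 35; x₁ = 5 − 0.01·35 = 4.65
Step 2: h′(4.65) = 32.9; x₂ = 4.65 − 0.01·32.9 = 4.321
Step 3: h′(4.321) = 30.926; x₃ = 4.321 − 0.01·30.926 = 4.01174
Step 4: h′(4.01174) = 29.07044; x₄ = 4.01174 − 0.01·29.07044 = 3.7210356
h(3.7210356) = 60.14349580940208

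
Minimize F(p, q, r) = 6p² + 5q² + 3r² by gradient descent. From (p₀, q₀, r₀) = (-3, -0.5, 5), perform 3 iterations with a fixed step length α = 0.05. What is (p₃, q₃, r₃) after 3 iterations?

(-0.192, -0.0625, 1.715)

∇F = (12p, 10q, 6r)
Step 1: at (-3, -0.5, 5), ∇F = (-36, -5, 30) → (-3, -0.5, 5) − 0.05·(-36, -5, 30) = (-1.2, -0.25, 3.5)
Step 2: at (-1.2, -0.25, 3.5), ∇F = (-14.4, -2.5, 21) → (-1.2, -0.25, 3.5) − 0.05·(-14.4, -2.5, 21) = (-0.48, -0.125, 2.45)
Step 3: at (-0.48, -0.125, 2.45), ∇F = (-5.76, -1.25, 14.7) → (-0.48, -0.125, 2.45) − 0.05·(-5.76, -1.25, 14.7) = (-0.192, -0.0625, 1.715)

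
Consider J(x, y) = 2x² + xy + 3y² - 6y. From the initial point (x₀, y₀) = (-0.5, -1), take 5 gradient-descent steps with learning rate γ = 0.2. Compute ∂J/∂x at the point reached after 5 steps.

∇J = (4x + y, x + 6y - 6)
(x₁, y₁) = (-0.5, -1) − 0.2·(-3, -12.5) = (0.1, 1.5)
(x₂, y₂) = (0.1, 1.5) − 0.2·(1.9, 3.1) = (-0.28, 0.88)
(x₃, y₃) = (-0.28, 0.88) − 0.2·(-0.24, -1) = (-0.232, 1.08)
(x₄, y₄) = (-0.232, 1.08) − 0.2·(0.152, 0.248) = (-0.2624, 1.0304)
(x₅, y₅) = (-0.2624, 1.0304) − 0.2·(-0.0192, -0.08) = (-0.25856, 1.0464)
∂J/∂x at (-0.25856, 1.0464) = 0.01216

0.01216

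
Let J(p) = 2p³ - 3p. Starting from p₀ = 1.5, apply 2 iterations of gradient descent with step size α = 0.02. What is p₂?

J′(p) = 6p² - 3
p₁ = 1.5 − 0.02·10.5 = 1.29
p₂ = 1.29 − 0.02·6.9846 = 1.150308

1.150308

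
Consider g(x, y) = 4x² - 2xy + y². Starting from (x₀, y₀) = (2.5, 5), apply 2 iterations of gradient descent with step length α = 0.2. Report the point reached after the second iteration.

∇g = (8x - 2y, -2x + 2y)
Step 1: at (2.5, 5), ∇g = (10, 5) → (2.5, 5) − 0.2·(10, 5) = (0.5, 4)
Step 2: at (0.5, 4), ∇g = (-4, 7) → (0.5, 4) − 0.2·(-4, 7) = (1.3, 2.6)

(1.3, 2.6)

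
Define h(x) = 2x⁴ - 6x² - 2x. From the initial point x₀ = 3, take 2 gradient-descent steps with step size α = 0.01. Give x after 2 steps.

h′(x) = 8x³ - 12x - 2
x₁ = 3 − 0.01·178 = 1.22
x₂ = 1.22 − 0.01·(-2.113216) = 1.24113216

1.24113216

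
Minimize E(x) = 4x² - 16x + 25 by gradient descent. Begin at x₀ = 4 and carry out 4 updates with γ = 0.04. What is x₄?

E′(x) = 8x - 16
x₁ = 4 − 0.04·16 = 3.36
x₂ = 3.36 − 0.04·10.88 = 2.9248
x₃ = 2.9248 − 0.04·7.3984 = 2.628864
x₄ = 2.628864 − 0.04·5.030912 = 2.42762752

2.42762752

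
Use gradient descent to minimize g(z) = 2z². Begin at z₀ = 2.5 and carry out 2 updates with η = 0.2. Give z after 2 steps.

g′(z) = 4z
Step 1: g′(2.5) = 10; z₁ = 2.5 − 0.2·10 = 0.5
Step 2: g′(0.5) = 2; z₂ = 0.5 − 0.2·2 = 0.1

0.1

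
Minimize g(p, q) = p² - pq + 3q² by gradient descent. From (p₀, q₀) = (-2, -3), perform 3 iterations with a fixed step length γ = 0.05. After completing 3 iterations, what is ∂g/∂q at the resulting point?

-5.676625

∇g = (2p - q, -p + 6q)
(p₁, q₁) = (-2, -3) − 0.05·(-1, -16) = (-1.95, -2.2)
(p₂, q₂) = (-1.95, -2.2) − 0.05·(-1.7, -11.25) = (-1.865, -1.6375)
(p₃, q₃) = (-1.865, -1.6375) − 0.05·(-2.0925, -7.96) = (-1.760375, -1.2395)
∂g/∂q at (-1.760375, -1.2395) = -5.676625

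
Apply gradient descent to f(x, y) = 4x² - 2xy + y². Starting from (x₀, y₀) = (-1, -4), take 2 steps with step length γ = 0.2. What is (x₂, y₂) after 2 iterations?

∇f = (8x - 2y, -2x + 2y)
(x₁, y₁) = (-1, -4) − 0.2·(0, -6) = (-1, -2.8)
(x₂, y₂) = (-1, -2.8) − 0.2·(-2.4, -3.6) = (-0.52, -2.08)

(-0.52, -2.08)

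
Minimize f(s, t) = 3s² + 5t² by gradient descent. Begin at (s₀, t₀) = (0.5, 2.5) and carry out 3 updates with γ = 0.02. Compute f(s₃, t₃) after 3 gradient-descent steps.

∇f = (6s, 10t)
Step 1: at (0.5, 2.5), ∇f = (3, 25) → (0.5, 2.5) − 0.02·(3, 25) = (0.44, 2)
Step 2: at (0.44, 2), ∇f = (2.64, 20) → (0.44, 2) − 0.02·(2.64, 20) = (0.3872, 1.6)
Step 3: at (0.3872, 1.6), ∇f = (2.3232, 16) → (0.3872, 1.6) − 0.02·(2.3232, 16) = (0.340736, 1.28)
f(0.340736, 1.28) = 8.540303065088

8.540303065088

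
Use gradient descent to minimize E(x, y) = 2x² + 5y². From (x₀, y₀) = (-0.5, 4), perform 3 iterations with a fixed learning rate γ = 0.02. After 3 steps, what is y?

∇E = (4x, 10y)
Step 1: at (-0.5, 4), ∇E = (-2, 40) → (-0.5, 4) − 0.02·(-2, 40) = (-0.46, 3.2)
Step 2: at (-0.46, 3.2), ∇E = (-1.84, 32) → (-0.46, 3.2) − 0.02·(-1.84, 32) = (-0.4232, 2.56)
Step 3: at (-0.4232, 2.56), ∇E = (-1.6928, 25.6) → (-0.4232, 2.56) − 0.02·(-1.6928, 25.6) = (-0.389344, 2.048)
y = 2.048

2.048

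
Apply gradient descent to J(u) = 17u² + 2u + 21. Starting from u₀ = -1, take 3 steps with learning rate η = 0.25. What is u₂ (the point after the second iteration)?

-53

J′(u) = 34u + 2
u₁ = -1 − 0.25·(-32) = 7
u₂ = 7 − 0.25·240 = -53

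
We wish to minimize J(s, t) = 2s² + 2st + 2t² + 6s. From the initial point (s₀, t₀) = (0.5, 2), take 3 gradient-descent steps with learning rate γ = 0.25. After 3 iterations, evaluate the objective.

∇J = (4s + 2t + 6, 2s + 4t)
Step 1: at (0.5, 2), ∇J = (12, 9) → (0.5, 2) − 0.25·(12, 9) = (-2.5, -0.25)
Step 2: at (-2.5, -0.25), ∇J = (-4.5, -6) → (-2.5, -0.25) − 0.25·(-4.5, -6) = (-1.375, 1.25)
Step 3: at (-1.375, 1.25), ∇J = (3, 2.25) → (-1.375, 1.25) − 0.25·(3, 2.25) = (-2.125, 0.6875)
J(-2.125, 0.6875) = -5.6953125

-5.6953125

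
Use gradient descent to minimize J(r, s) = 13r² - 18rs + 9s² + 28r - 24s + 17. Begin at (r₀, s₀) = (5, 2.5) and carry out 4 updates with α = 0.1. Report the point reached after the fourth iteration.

(217.4672, -172.9688)

∇J = (26r - 18s + 28, -18r + 18s - 24)
(r₁, s₁) = (5, 2.5) − 0.1·(113, -69) = (-6.3, 9.4)
(r₂, s₂) = (-6.3, 9.4) − 0.1·(-305, 258.6) = (24.2, -16.46)
(r₃, s₃) = (24.2, -16.46) − 0.1·(953.48, -755.88) = (-71.148, 59.128)
(r₄, s₄) = (-71.148, 59.128) − 0.1·(-2886.152, 2320.968) = (217.4672, -172.9688)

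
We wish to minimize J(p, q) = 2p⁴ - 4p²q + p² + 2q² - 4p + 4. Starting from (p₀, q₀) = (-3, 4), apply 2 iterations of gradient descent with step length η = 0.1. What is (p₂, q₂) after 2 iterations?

∇J = (8p³ - 8pq + 2p - 4, -4p² + 4q)
(p₁, q₁) = (-3, 4) − 0.1·(-130, -20) = (10, 6)
(p₂, q₂) = (10, 6) − 0.1·(7536, -376) = (-743.6, 43.6)

(-743.6, 43.6)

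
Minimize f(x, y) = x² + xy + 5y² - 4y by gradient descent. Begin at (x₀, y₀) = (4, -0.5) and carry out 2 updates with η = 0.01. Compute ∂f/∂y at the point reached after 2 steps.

∇f = (2x + y, x + 10y - 4)
Step 1: at (4, -0.5), ∇f = (7.5, -5) → (4, -0.5) − 0.01·(7.5, -5) = (3.925, -0.45)
Step 2: at (3.925, -0.45), ∇f = (7.4, -4.575) → (3.925, -0.45) − 0.01·(7.4, -4.575) = (3.851, -0.40425)
∂f/∂y at (3.851, -0.40425) = -4.1915

-4.1915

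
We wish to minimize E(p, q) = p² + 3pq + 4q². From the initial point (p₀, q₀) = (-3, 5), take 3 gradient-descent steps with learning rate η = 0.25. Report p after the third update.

∇E = (2p + 3q, 3p + 8q)
Step 1: at (-3, 5), ∇E = (9, 31) → (-3, 5) − 0.25·(9, 31) = (-5.25, -2.75)
Step 2: at (-5.25, -2.75), ∇E = (-18.75, -37.75) → (-5.25, -2.75) − 0.25·(-18.75, -37.75) = (-0.5625, 6.6875)
Step 3: at (-0.5625, 6.6875), ∇E = (18.9375, 51.8125) → (-0.5625, 6.6875) − 0.25·(18.9375, 51.8125) = (-5.296875, -6.265625)
p = -5.296875

-5.296875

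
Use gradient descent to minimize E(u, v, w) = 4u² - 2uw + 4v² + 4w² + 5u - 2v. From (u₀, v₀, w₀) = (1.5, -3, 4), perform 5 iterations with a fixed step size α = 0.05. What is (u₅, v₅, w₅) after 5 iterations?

(-0.165695, -0.00272, 0.396805)

∇E = (8u - 2w + 5, 8v - 2, -2u + 8w)
(u₁, v₁, w₁) = (1.5, -3, 4) − 0.05·(9, -26, 29) = (1.05, -1.7, 2.55)
(u₂, v₂, w₂) = (1.05, -1.7, 2.55) − 0.05·(8.3, -15.6, 18.3) = (0.635, -0.92, 1.635)
(u₃, v₃, w₃) = (0.635, -0.92, 1.635) − 0.05·(6.81, -9.36, 11.81) = (0.2945, -0.452, 1.0445)
(u₄, v₄, w₄) = (0.2945, -0.452, 1.0445) − 0.05·(5.267, -5.616, 7.767) = (0.03115, -0.1712, 0.65615)
(u₅, v₅, w₅) = (0.03115, -0.1712, 0.65615) − 0.05·(3.9369, -3.3696, 5.1869) = (-0.165695, -0.00272, 0.396805)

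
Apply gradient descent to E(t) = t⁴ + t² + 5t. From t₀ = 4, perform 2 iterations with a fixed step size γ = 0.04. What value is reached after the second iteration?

E′(t) = 4t³ + 2t + 5
Step 1: E′(4) = 269; t₁ = 4 − 0.04·269 = -6.76
Step 2: E′(-6.76) = -1244.183104; t₂ = -6.76 − 0.04·(-1244.183104) = 43.00732416

43.00732416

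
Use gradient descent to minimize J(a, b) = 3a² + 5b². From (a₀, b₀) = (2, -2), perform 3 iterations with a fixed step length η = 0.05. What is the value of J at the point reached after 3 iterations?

∇J = (6a, 10b)
(a₁, b₁) = (2, -2) − 0.05·(12, -20) = (1.4, -1)
(a₂, b₂) = (1.4, -1) − 0.05·(8.4, -10) = (0.98, -0.5)
(a₃, b₃) = (0.98, -0.5) − 0.05·(5.88, -5) = (0.686, -0.25)
J(0.686, -0.25) = 1.724288

1.724288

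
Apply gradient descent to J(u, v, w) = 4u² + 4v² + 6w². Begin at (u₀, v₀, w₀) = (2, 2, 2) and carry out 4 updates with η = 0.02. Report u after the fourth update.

∇J = (8u, 8v, 12w)
(u₁, v₁, w₁) = (2, 2, 2) − 0.02·(16, 16, 24) = (1.68, 1.68, 1.52)
(u₂, v₂, w₂) = (1.68, 1.68, 1.52) − 0.02·(13.44, 13.44, 18.24) = (1.4112, 1.4112, 1.1552)
(u₃, v₃, w₃) = (1.4112, 1.4112, 1.1552) − 0.02·(11.2896, 11.2896, 13.8624) = (1.185408, 1.185408, 0.877952)
(u₄, v₄, w₄) = (1.185408, 1.185408, 0.877952) − 0.02·(9.483264, 9.483264, 10.535424) = (0.99574272, 0.99574272, 0.66724352)
u = 0.99574272

0.99574272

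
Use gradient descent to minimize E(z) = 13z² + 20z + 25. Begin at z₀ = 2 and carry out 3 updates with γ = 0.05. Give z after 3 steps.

-0.844

E′(z) = 26z + 20
z₁ = 2 − 0.05·72 = -1.6
z₂ = -1.6 − 0.05·(-21.6) = -0.52
z₃ = -0.52 − 0.05·6.48 = -0.844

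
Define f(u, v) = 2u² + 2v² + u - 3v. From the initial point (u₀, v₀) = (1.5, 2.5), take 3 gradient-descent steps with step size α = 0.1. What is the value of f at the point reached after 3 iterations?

∇f = (4u + 1, 4v - 3)
Step 1: at (1.5, 2.5), ∇f = (7, 7) → (1.5, 2.5) − 0.1·(7, 7) = (0.8, 1.8)
Step 2: at (0.8, 1.8), ∇f = (4.2, 4.2) → (0.8, 1.8) − 0.1·(4.2, 4.2) = (0.38, 1.38)
Step 3: at (0.38, 1.38), ∇f = (2.52, 2.52) → (0.38, 1.38) − 0.1·(2.52, 2.52) = (0.128, 1.128)
f(0.128, 1.128) = -0.678464

-0.678464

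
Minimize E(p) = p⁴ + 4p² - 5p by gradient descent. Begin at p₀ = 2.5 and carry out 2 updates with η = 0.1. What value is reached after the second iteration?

E′(p) = 4p³ + 8p - 5
p₁ = 2.5 − 0.1·77.5 = -5.25
p₂ = -5.25 − 0.1·(-625.8125) = 57.33125

57.33125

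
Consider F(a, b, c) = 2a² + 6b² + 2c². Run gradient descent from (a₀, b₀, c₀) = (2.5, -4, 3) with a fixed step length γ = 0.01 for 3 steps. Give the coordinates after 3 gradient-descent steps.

∇F = (4a, 12b, 4c)
Step 1: at (2.5, -4, 3), ∇F = (10, -48, 12) → (2.5, -4, 3) − 0.01·(10, -48, 12) = (2.4, -3.52, 2.88)
Step 2: at (2.4, -3.52, 2.88), ∇F = (9.6, -42.24, 11.52) → (2.4, -3.52, 2.88) − 0.01·(9.6, -42.24, 11.52) = (2.304, -3.0976, 2.7648)
Step 3: at (2.304, -3.0976, 2.7648), ∇F = (9.216, -37.1712, 11.0592) → (2.304, -3.0976, 2.7648) − 0.01·(9.216, -37.1712, 11.0592) = (2.21184, -2.725888, 2.654208)

(2.21184, -2.725888, 2.654208)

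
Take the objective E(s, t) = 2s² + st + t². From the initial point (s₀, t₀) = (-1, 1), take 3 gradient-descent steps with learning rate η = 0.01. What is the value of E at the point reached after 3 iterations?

∇E = (4s + t, s + 2t)
(s₁, t₁) = (-1, 1) − 0.01·(-3, 1) = (-0.97, 0.99)
(s₂, t₂) = (-0.97, 0.99) − 0.01·(-2.89, 1.01) = (-0.9411, 0.9799)
(s₃, t₃) = (-0.9411, 0.9799) − 0.01·(-2.7845, 1.0187) = (-0.913255, 0.969713)
E(-0.913255, 0.969713) = 1.722817446604

1.722817446604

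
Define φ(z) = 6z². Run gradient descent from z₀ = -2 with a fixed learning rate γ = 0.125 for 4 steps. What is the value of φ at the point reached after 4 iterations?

φ′(z) = 12z
z₁ = -2 − 0.125·(-24) = 1
z₂ = 1 − 0.125·12 = -0.5
z₃ = -0.5 − 0.125·(-6) = 0.25
z₄ = 0.25 − 0.125·3 = -0.125
φ(-0.125) = 0.09375

0.09375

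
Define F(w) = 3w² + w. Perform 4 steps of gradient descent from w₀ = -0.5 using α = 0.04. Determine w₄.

-0.27787392

F′(w) = 6w + 1
w₁ = -0.5 − 0.04·(-2) = -0.42
w₂ = -0.42 − 0.04·(-1.52) = -0.3592
w₃ = -0.3592 − 0.04·(-1.1552) = -0.312992
w₄ = -0.312992 − 0.04·(-0.877952) = -0.27787392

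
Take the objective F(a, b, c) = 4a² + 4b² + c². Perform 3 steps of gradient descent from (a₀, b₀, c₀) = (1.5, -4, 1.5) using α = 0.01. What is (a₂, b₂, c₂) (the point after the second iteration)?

∇F = (8a, 8b, 2c)
(a₁, b₁, c₁) = (1.5, -4, 1.5) − 0.01·(12, -32, 3) = (1.38, -3.68, 1.47)
(a₂, b₂, c₂) = (1.38, -3.68, 1.47) − 0.01·(11.04, -29.44, 2.94) = (1.2696, -3.3856, 1.4406)

(1.2696, -3.3856, 1.4406)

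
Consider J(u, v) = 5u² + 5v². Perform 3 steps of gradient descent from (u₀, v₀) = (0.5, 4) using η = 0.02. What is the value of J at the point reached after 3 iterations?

21.2992

∇J = (10u, 10v)
Step 1: at (0.5, 4), ∇J = (5, 40) → (0.5, 4) − 0.02·(5, 40) = (0.4, 3.2)
Step 2: at (0.4, 3.2), ∇J = (4, 32) → (0.4, 3.2) − 0.02·(4, 32) = (0.32, 2.56)
Step 3: at (0.32, 2.56), ∇J = (3.2, 25.6) → (0.32, 2.56) − 0.02·(3.2, 25.6) = (0.256, 2.048)
J(0.256, 2.048) = 21.2992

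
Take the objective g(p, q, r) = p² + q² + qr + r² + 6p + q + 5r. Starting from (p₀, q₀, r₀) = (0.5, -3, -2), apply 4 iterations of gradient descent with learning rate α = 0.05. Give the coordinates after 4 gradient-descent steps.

∇g = (2p + 6, 2q + r + 1, q + 2r + 5)
Step 1: at (0.5, -3, -2), ∇g = (7, -7, -2) → (0.5, -3, -2) − 0.05·(7, -7, -2) = (0.15, -2.65, -1.9)
Step 2: at (0.15, -2.65, -1.9), ∇g = (6.3, -6.2, -1.45) → (0.15, -2.65, -1.9) − 0.05·(6.3, -6.2, -1.45) = (-0.165, -2.34, -1.8275)
Step 3: at (-0.165, -2.34, -1.8275), ∇g = (5.67, -5.5075, -0.995) → (-0.165, -2.34, -1.8275) − 0.05·(5.67, -5.5075, -0.995) = (-0.4485, -2.064625, -1.77775)
Step 4: at (-0.4485, -2.064625, -1.77775), ∇g = (5.103, -4.907, -0.620125) → (-0.4485, -2.064625, -1.77775) − 0.05·(5.103, -4.907, -0.620125) = (-0.70365, -1.819275, -1.74674375)

(-0.70365, -1.819275, -1.74674375)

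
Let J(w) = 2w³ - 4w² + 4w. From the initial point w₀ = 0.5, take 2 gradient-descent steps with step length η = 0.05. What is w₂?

0.3408125

J′(w) = 6w² - 8w + 4
w₁ = 0.5 − 0.05·1.5 = 0.425
w₂ = 0.425 − 0.05·1.68375 = 0.3408125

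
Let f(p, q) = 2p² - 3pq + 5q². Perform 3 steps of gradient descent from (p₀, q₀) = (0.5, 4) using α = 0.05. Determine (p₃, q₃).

(1.067125, 0.7604375)

∇f = (4p - 3q, -3p + 10q)
(p₁, q₁) = (0.5, 4) − 0.05·(-10, 38.5) = (1, 2.075)
(p₂, q₂) = (1, 2.075) − 0.05·(-2.225, 17.75) = (1.11125, 1.1875)
(p₃, q₃) = (1.11125, 1.1875) − 0.05·(0.8825, 8.54125) = (1.067125, 0.7604375)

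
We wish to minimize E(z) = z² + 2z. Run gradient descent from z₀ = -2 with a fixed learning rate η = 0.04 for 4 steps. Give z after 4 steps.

E′(z) = 2z + 2
z₁ = -2 − 0.04·(-2) = -1.92
z₂ = -1.92 − 0.04·(-1.84) = -1.8464
z₃ = -1.8464 − 0.04·(-1.6928) = -1.778688
z₄ = -1.778688 − 0.04·(-1.557376) = -1.71639296

-1.71639296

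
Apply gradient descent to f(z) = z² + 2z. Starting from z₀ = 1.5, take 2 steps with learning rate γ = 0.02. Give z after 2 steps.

1.304

f′(z) = 2z + 2
Step 1: f′(1.5) = 5; z₁ = 1.5 − 0.02·5 = 1.4
Step 2: f′(1.4) = 4.8; z₂ = 1.4 − 0.02·4.8 = 1.304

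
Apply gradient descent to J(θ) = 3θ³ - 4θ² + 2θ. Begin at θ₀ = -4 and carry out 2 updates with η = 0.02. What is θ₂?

-19.097248

J′(θ) = 9θ² - 8θ + 2
θ₁ = -4 − 0.02·178 = -7.56
θ₂ = -7.56 − 0.02·576.8624 = -19.097248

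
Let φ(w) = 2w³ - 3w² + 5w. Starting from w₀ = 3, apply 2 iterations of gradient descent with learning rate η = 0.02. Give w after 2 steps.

φ′(w) = 6w² - 6w + 5
w₁ = 3 − 0.02·41 = 2.18
w₂ = 2.18 − 0.02·20.4344 = 1.771312

1.771312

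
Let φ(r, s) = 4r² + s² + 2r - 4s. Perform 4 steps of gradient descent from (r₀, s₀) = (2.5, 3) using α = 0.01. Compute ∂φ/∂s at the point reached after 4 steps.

∇φ = (8r + 2, 2s - 4)
Step 1: at (2.5, 3), ∇φ = (22, 2) → (2.5, 3) − 0.01·(22, 2) = (2.28, 2.98)
Step 2: at (2.28, 2.98), ∇φ = (20.24, 1.96) → (2.28, 2.98) − 0.01·(20.24, 1.96) = (2.0776, 2.9604)
Step 3: at (2.0776, 2.9604), ∇φ = (18.6208, 1.9208) → (2.0776, 2.9604) − 0.01·(18.6208, 1.9208) = (1.891392, 2.941192)
Step 4: at (1.891392, 2.941192), ∇φ = (17.131136, 1.882384) → (1.891392, 2.941192) − 0.01·(17.131136, 1.882384) = (1.72008064, 2.92236816)
∂φ/∂s at (1.72008064, 2.92236816) = 1.84473632

1.84473632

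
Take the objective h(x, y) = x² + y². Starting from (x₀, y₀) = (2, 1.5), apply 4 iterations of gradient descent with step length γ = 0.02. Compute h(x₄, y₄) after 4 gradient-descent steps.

4.50868486864896

∇h = (2x, 2y)
Step 1: at (2, 1.5), ∇h = (4, 3) → (2, 1.5) − 0.02·(4, 3) = (1.92, 1.44)
Step 2: at (1.92, 1.44), ∇h = (3.84, 2.88) → (1.92, 1.44) − 0.02·(3.84, 2.88) = (1.8432, 1.3824)
Step 3: at (1.8432, 1.3824), ∇h = (3.6864, 2.7648) → (1.8432, 1.3824) − 0.02·(3.6864, 2.7648) = (1.769472, 1.327104)
Step 4: at (1.769472, 1.327104), ∇h = (3.538944, 2.654208) → (1.769472, 1.327104) − 0.02·(3.538944, 2.654208) = (1.69869312, 1.27401984)
h(1.69869312, 1.27401984) = 4.50868486864896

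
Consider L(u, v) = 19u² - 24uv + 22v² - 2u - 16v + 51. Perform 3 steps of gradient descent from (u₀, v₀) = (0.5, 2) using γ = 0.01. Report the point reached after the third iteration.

(0.8253, 1.003472)

∇L = (38u - 24v - 2, -24u + 44v - 16)
Step 1: at (0.5, 2), ∇L = (-31, 60) → (0.5, 2) − 0.01·(-31, 60) = (0.81, 1.4)
Step 2: at (0.81, 1.4), ∇L = (-4.82, 26.16) → (0.81, 1.4) − 0.01·(-4.82, 26.16) = (0.8582, 1.1384)
Step 3: at (0.8582, 1.1384), ∇L = (3.29, 13.4928) → (0.8582, 1.1384) − 0.01·(3.29, 13.4928) = (0.8253, 1.003472)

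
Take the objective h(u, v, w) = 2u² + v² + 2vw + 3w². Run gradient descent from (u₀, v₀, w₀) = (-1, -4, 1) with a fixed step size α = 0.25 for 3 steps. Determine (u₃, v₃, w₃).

(0, -1.25, 0.75)

∇h = (4u, 2v + 2w, 2v + 6w)
(u₁, v₁, w₁) = (-1, -4, 1) − 0.25·(-4, -6, -2) = (0, -2.5, 1.5)
(u₂, v₂, w₂) = (0, -2.5, 1.5) − 0.25·(0, -2, 4) = (0, -2, 0.5)
(u₃, v₃, w₃) = (0, -2, 0.5) − 0.25·(0, -3, -1) = (0, -1.25, 0.75)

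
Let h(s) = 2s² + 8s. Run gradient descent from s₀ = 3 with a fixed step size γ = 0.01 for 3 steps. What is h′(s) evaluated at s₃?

h′(s) = 4s + 8
s₁ = 3 − 0.01·20 = 2.8
s₂ = 2.8 − 0.01·19.2 = 2.608
s₃ = 2.608 − 0.01·18.432 = 2.42368
h′(s) at (2.42368) = 17.69472

17.69472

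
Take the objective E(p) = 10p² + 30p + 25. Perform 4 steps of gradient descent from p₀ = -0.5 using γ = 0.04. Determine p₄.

-1.4984

E′(p) = 20p + 30
p₁ = -0.5 − 0.04·20 = -1.3
p₂ = -1.3 − 0.04·4 = -1.46
p₃ = -1.46 − 0.04·0.8 = -1.492
p₄ = -1.492 − 0.04·0.16 = -1.4984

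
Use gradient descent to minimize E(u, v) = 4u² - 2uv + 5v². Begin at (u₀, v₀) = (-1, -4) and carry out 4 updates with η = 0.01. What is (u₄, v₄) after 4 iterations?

∇E = (8u - 2v, -2u + 10v)
Step 1: at (-1, -4), ∇E = (0, -38) → (-1, -4) − 0.01·(0, -38) = (-1, -3.62)
Step 2: at (-1, -3.62), ∇E = (-0.76, -34.2) → (-1, -3.62) − 0.01·(-0.76, -34.2) = (-0.9924, -3.278)
Step 3: at (-0.9924, -3.278), ∇E = (-1.3832, -30.7952) → (-0.9924, -3.278) − 0.01·(-1.3832, -30.7952) = (-0.978568, -2.970048)
Step 4: at (-0.978568, -2.970048), ∇E = (-1.888448, -27.743344) → (-0.978568, -2.970048) − 0.01·(-1.888448, -27.743344) = (-0.95968352, -2.69261456)

(-0.95968352, -2.69261456)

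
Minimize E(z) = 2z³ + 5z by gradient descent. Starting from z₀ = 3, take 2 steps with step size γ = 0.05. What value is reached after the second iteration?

-0.20075

E′(z) = 6z² + 5
z₁ = 3 − 0.05·59 = 0.05
z₂ = 0.05 − 0.05·5.015 = -0.20075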